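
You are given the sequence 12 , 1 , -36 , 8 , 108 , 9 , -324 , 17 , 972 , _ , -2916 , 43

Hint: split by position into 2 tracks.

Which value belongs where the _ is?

26

Taking every 2nd term gives 2 separate tracks.
Track A: 12, -36, 108, -324, 972, -2916 — geometric, ×-3 each step.
Track B: 1, 8, 9, 17, ?, 43 — a Fibonacci-like recurrence a_n = a_{n-1} + a_{n-2}.
So the missing entry in track B is 26.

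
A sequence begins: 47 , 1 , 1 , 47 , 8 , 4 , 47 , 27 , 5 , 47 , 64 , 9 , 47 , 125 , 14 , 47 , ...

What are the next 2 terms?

Split by position mod 3 into 3 tracks.
Track A: 47, 47, 47, 47, 47, 47 — the constant sequence 47.
Track B: 1, 8, 27, 64, 125 — perfect cubes starting at 1³.
Track C: 1, 4, 5, 9, 14 — Fibonacci-style (each term is the sum of the two before it).
The 17th slot belongs to track B; its 6th term is 216.
Position 18 → track C, term 6 = 23.

216, 23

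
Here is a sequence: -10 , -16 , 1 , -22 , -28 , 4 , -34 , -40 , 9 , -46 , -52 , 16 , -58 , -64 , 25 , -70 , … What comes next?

-76

Reading positions in blocks of 3 reveals the pattern AAB — 2 tracks woven together.
Track A: -10, -16, -22, -28, -34, -40, -46, -52, -58, -64, -70 — arithmetic with common difference −6.
Track B: 1, 4, 9, 16, 25 — consecutive squares n² from n = 1.
The 17th slot belongs to track A; its 12th term is -76.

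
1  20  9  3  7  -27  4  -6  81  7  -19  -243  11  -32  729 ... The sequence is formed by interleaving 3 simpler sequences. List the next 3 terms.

18, -45, -2187

The terms cycle through 3 interleaved subsequences.
Track A is 1, 3, 4, 7, 11, which is a Fibonacci-like recurrence a_n = a_{n-1} + a_{n-2}.
Track B is 20, 7, -6, -19, -32, which is subtracting 13 each time.
Track C is 9, -27, 81, -243, 729, which is geometric with ratio -3.
Term 16 comes from track A (its 6th entry): 18.
Position 17 → track B, term 6 = -45.
Position 18 falls in track C as its term 6, giving -2187.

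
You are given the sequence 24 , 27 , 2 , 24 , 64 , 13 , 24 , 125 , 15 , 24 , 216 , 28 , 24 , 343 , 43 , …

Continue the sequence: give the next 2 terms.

24, 512

Read the sequence 3 terms at a time; column i is its own pattern.
Subsequence A = 24, 24, 24, 24, 24: constant 24.
Subsequence B = 27, 64, 125, 216, 343: the cubes 3³, 4³, 5³, ….
Subsequence C = 2, 13, 15, 28, 43: Fibonacci-style (each term is the sum of the two before it).
Position 16 → subsequence A, term 6 = 24.
The 17th slot belongs to subsequence B; its 6th term is 512.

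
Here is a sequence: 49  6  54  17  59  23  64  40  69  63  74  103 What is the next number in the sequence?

79

The terms cycle through 2 interleaved subsequences.
Track A: 49, 54, 59, 64, 69, 74 (arithmetic with common difference +5).
Track B: 6, 17, 23, 40, 63, 103 (a Fibonacci-like recurrence a_n = a_{n-1} + a_{n-2}).
Position 13 falls in track A as its term 7, giving 79.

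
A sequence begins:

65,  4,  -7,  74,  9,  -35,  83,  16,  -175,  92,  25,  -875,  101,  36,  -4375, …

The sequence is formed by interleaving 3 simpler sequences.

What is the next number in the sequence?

The terms cycle through 3 interleaved subsequences.
Track A: 65, 74, 83, 92, 101 — arithmetic with common difference +9.
Track B: 4, 9, 16, 25, 36 — consecutive squares n² from n = 2.
Track C: -7, -35, -175, -875, -4375 — multiplying by 5 each time.
Position 16 falls in track A as its term 6, giving 110.

110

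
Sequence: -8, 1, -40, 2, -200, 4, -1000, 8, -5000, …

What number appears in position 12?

32

Split by position mod 2 into 2 tracks.
Subsequence A: -8, -40, -200, -1000, -5000 — a geometric progression (common ratio 5).
Subsequence B: 1, 2, 4, 8 — powers of 2.
Position 12 → subsequence B, term 6 = 32.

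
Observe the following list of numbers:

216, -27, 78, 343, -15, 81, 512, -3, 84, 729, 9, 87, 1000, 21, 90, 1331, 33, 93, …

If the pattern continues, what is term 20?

45

Split by position mod 3: positions 1, 4, 7, … form one track, and each other residue class forms its own.
Track A = 216, 343, 512, 729, 1000, 1331: the cubes 6³, 7³, 8³, ….
Track B = -27, -15, -3, 9, 21, 33: adding 12 each time.
Track C = 78, 81, 84, 87, 90, 93: arithmetic with common difference +3.
The 20th slot belongs to track B; its 7th term is 45.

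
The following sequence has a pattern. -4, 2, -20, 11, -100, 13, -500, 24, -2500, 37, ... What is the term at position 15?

The terms cycle through 2 interleaved subsequences.
Subsequence A: -4, -20, -100, -500, -2500 (geometric with ratio 5).
Subsequence B: 2, 11, 13, 24, 37 (Fibonacci-style (each term is the sum of the two before it)).
Position 15 falls in subsequence A as its term 8, giving -312500.

-312500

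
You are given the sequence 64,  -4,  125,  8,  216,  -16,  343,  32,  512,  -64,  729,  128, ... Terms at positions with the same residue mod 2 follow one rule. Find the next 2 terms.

The terms cycle through 2 interleaved subsequences.
Track A = 64, 125, 216, 343, 512, 729: the cubes 4³, 5³, 6³, ….
Track B = -4, 8, -16, 32, -64, 128: a geometric progression (common ratio -2).
The 13th slot belongs to track A; its 7th term is 1000.
Term 14 comes from track B (its 7th entry): -256.

1000, -256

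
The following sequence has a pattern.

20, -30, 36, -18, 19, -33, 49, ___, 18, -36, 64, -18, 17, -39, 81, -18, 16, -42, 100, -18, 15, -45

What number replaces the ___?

-18

Taking every 4th term gives 4 separate tracks.
Track A: 20, 19, 18, 17, 16, 15. Arithmetic with common difference −1.
Track B: -30, -33, -36, -39, -42, -45. Arithmetic with common difference −3.
Track C: 36, 49, 64, 81, 100. Perfect squares starting at 6².
Track D: -18, ?, -18, -18, -18. Constant -18.
Track D's pattern makes the blank -18.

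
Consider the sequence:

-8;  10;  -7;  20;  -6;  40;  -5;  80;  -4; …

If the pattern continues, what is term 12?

Taking every 2nd term gives 2 separate tracks.
Subsequence A is -8, -7, -6, -5, -4, which is linear: a_n = -9 + n.
Subsequence B is 10, 20, 40, 80, which is geometric, ×2 each step.
Position 12 falls in subsequence B as its term 6, giving 320.

320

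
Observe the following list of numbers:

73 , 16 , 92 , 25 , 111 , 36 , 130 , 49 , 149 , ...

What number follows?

The terms cycle through 2 interleaved subsequences.
Track A: 73, 92, 111, 130, 149 (adding 19 each time).
Track B: 16, 25, 36, 49 (perfect squares starting at 4²).
Position 10 → track B, term 5 = 64.

64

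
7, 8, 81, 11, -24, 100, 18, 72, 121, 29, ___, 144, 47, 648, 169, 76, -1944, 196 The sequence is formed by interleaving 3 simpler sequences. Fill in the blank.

-216

Taking every 3rd term gives 3 separate tracks.
Subsequence A: 7, 11, 18, 29, 47, 76 (Fibonacci-style (each term is the sum of the two before it)).
Subsequence B: 8, -24, 72, ?, 648, -1944 (geometric with ratio -3).
Subsequence C: 81, 100, 121, 144, 169, 196 (the squares 9², 10², 11², …).
So the missing entry in subsequence B is -216.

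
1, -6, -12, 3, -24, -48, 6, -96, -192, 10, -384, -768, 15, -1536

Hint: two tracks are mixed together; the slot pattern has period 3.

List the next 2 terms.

-3072, 21

The slot pattern repeats as ABB (period 3), so there are 2 interleaved tracks.
Track A: 1, 3, 6, 10, 15 — the triangular numbers T_1, T_2, ….
Track B: -6, -12, -24, -48, -96, -192, -384, -768, -1536 — a geometric progression (common ratio 2).
Term 15 comes from track B (its 10th entry): -3072.
Position 16 falls in track A as its term 6, giving 21.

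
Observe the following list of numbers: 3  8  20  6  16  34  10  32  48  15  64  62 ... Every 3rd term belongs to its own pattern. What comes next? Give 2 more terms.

The terms cycle through 3 interleaved subsequences.
Subsequence A: 3, 6, 10, 15 (triangular numbers starting at T_2).
Subsequence B: 8, 16, 32, 64 (powers 2^3, 2^4, 2^5, …).
Subsequence C: 20, 34, 48, 62 (arithmetic with common difference +14).
Position 13 falls in subsequence A as its term 5, giving 21.
Term 14 comes from subsequence B (its 5th entry): 128.

21, 128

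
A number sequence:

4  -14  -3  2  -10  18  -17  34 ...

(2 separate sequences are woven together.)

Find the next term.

-24

Taking every 2nd term gives 2 separate tracks.
Track A: 4, -3, -10, -17 — subtracting 7 each time.
Track B: -14, 2, 18, 34 — adding 16 each time.
The 9th slot belongs to track A; its 5th term is -24.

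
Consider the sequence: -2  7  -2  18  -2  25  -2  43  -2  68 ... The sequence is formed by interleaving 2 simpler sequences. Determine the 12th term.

Split by position mod 2 into 2 tracks.
Track A is -2, -2, -2, -2, -2, which is the constant sequence -2.
Track B is 7, 18, 25, 43, 68, which is each term equals the sum of the previous two.
Position 12 → track B, term 6 = 111.

111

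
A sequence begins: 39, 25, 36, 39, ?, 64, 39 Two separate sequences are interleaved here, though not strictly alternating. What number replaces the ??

Reading positions in blocks of 3 reveals the pattern ABB — 2 tracks woven together.
Track A = 39, 39, 39: constant 39.
Track B = 25, 36, ?, 64: the squares 5², 6², 7², ….
So the missing entry in track B is 49.

49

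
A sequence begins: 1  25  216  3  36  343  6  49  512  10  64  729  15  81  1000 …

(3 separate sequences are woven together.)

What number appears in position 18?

Split by position mod 3: positions 1, 4, 7, … form one track, and each other residue class forms its own.
Track A is 1, 3, 6, 10, 15, which is triangular numbers n(n+1)/2 for n = 1, 2, ….
Track B is 25, 36, 49, 64, 81, which is consecutive squares n² from n = 5.
Track C is 216, 343, 512, 729, 1000, which is perfect cubes starting at 6³.
The 18th slot belongs to track C; its 6th term is 1331.

1331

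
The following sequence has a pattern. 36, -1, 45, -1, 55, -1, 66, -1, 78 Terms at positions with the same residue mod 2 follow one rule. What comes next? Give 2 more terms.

Split by position mod 2 into 2 tracks.
Stream A is 36, 45, 55, 66, 78, which is the triangular numbers T_8, T_9, ….
Stream B is -1, -1, -1, -1, which is the constant sequence -1.
Position 10 → stream B, term 5 = -1.
Position 11 falls in stream A as its term 6, giving 91.

-1, 91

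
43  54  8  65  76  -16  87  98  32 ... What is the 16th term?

Reading positions in blocks of 3 reveals the pattern AAB — 2 tracks woven together.
Track A is 43, 54, 65, 76, 87, 98, which is linear: a_n = 32 + 11·n.
Track B is 8, -16, 32, which is multiplying by -2 each time.
Position 16 falls in track A as its term 11, giving 153.

153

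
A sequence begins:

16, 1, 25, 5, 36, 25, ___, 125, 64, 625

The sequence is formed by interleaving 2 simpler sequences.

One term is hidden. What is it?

The terms cycle through 2 interleaved subsequences.
Track A is 16, 25, 36, ?, 64, which is the squares 4², 5², 6², ….
Track B is 1, 5, 25, 125, 625, which is successive powers of 5.
The gap is track A's term 4; the rule gives 49.

49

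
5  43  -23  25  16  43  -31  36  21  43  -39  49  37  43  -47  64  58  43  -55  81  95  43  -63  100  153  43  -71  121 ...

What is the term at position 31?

Split by position mod 4 into 4 tracks.
Track A: 5, 16, 21, 37, 58, 95, 153 — Fibonacci-style (each term is the sum of the two before it).
Track B: 43, 43, 43, 43, 43, 43, 43 — constant 43.
Track C: -23, -31, -39, -47, -55, -63, -71 — linear: a_n = -15 − 8·n.
Track D: 25, 36, 49, 64, 81, 100, 121 — consecutive squares n² from n = 5.
The 31st slot belongs to track C; its 8th term is -79.

-79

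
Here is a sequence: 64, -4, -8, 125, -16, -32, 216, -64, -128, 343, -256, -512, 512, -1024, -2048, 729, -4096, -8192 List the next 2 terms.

Reading positions in blocks of 3 reveals the pattern ABB — 2 tracks woven together.
Track A: 64, 125, 216, 343, 512, 729 (the cubes 4³, 5³, 6³, …).
Track B: -4, -8, -16, -32, -64, -128, -256, -512, -1024, -2048, -4096, -8192 (multiplying by 2 each time).
Position 19 falls in track A as its term 7, giving 1000.
Position 20 → track B, term 13 = -16384.

1000, -16384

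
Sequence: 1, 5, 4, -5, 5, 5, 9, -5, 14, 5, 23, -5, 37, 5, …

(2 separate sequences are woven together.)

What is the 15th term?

60

Positions 1, 3, 5, … form one subsequence and positions 2, 4, 6, … form another.
Stream A: 1, 4, 5, 9, 14, 23, 37. A Fibonacci-like recurrence a_n = a_{n-1} + a_{n-2}.
Stream B: 5, -5, 5, -5, 5, -5, 5. Alternating ±5.
The 15th slot belongs to stream A; its 8th term is 60.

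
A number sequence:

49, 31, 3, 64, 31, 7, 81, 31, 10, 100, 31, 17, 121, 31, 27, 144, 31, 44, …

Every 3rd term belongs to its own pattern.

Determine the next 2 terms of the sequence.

169, 31

Split by position mod 3 into 3 tracks.
Stream A: 49, 64, 81, 100, 121, 144 — consecutive squares n² from n = 7.
Stream B: 31, 31, 31, 31, 31, 31 — always 31.
Stream C: 3, 7, 10, 17, 27, 44 — each term equals the sum of the previous two.
Position 19 falls in stream A as its term 7, giving 169.
Position 20 falls in stream B as its term 7, giving 31.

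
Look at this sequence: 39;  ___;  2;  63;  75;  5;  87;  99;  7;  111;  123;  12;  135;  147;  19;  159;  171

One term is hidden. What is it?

51

Positions follow the repeating pattern AAB; grouping by letter gives 2 tracks.
Track A: 39, ?, 63, 75, 87, 99, 111, 123, 135, 147, 159, 171 — linear: a_n = 27 + 12·n.
Track B: 2, 5, 7, 12, 19 — Fibonacci-style (each term is the sum of the two before it).
Filling track A at index 2 by its rule yields 51.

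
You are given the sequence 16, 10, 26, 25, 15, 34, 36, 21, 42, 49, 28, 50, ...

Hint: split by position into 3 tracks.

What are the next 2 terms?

64, 36

Split by position mod 3: positions 1, 4, 7, … form one track, and each other residue class forms its own.
Track A = 16, 25, 36, 49: consecutive squares n² from n = 4.
Track B = 10, 15, 21, 28: triangular numbers n(n+1)/2 for n = 4, 5, ….
Track C = 26, 34, 42, 50: arithmetic with common difference +8.
The 13th slot belongs to track A; its 5th term is 64.
Position 14 falls in track B as its term 5, giving 36.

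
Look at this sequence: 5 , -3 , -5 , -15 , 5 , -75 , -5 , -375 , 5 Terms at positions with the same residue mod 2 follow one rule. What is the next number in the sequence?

-1875

Odd-indexed and even-indexed terms follow separate rules.
Track A: 5, -5, 5, -5, 5 (alternating ±5).
Track B: -3, -15, -75, -375 (geometric with ratio 5).
The 10th slot belongs to track B; its 5th term is -1875.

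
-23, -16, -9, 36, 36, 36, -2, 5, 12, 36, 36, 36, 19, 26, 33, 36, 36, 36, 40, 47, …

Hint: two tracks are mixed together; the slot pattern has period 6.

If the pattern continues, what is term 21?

54

The slot pattern repeats as AAABBB (period 6), so there are 2 interleaved tracks.
Subsequence A: -23, -16, -9, -2, 5, 12, 19, 26, 33, 40, 47. Linear: a_n = -30 + 7·n.
Subsequence B: 36, 36, 36, 36, 36, 36, 36, 36, 36. The constant sequence 36.
Term 21 comes from subsequence A (its 12th entry): 54.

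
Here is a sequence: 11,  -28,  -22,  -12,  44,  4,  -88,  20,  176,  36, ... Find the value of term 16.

Positions 1, 3, 5, … form one subsequence and positions 2, 4, 6, … form another.
Track A is 11, -22, 44, -88, 176, which is geometric with ratio -2.
Track B is -28, -12, 4, 20, 36, which is arithmetic with common difference +16.
The 16th slot belongs to track B; its 8th term is 84.

84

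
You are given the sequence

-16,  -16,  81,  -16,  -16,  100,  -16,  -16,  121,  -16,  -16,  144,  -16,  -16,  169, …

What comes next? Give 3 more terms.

-16, -16, 196

The slot pattern repeats as AAB (period 3), so there are 2 interleaved tracks.
Track A: -16, -16, -16, -16, -16, -16, -16, -16, -16, -16 — the constant sequence -16.
Track B: 81, 100, 121, 144, 169 — the squares 9², 10², 11², ….
Position 16 falls in track A as its term 11, giving -16.
Position 17 falls in track A as its term 12, giving -16.
Position 18 falls in track B as its term 6, giving 196.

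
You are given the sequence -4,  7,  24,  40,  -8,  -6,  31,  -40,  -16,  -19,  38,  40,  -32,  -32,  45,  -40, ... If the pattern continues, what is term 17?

-64

Split by position mod 4: positions 1, 5, 9, … form one track, and each other residue class forms its own.
Subsequence A is -4, -8, -16, -32, which is geometric with ratio 2.
Subsequence B is 7, -6, -19, -32, which is arithmetic with common difference −13.
Subsequence C is 24, 31, 38, 45, which is adding 7 each time.
Subsequence D is 40, -40, 40, -40, which is alternating ±40.
Term 17 comes from subsequence A (its 5th entry): -64.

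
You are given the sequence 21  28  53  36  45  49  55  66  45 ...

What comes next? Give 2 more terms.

Reading positions in blocks of 3 reveals the pattern AAB — 2 tracks woven together.
Track A: 21, 28, 36, 45, 55, 66 (triangular numbers starting at T_6).
Track B: 53, 49, 45 (arithmetic, step −4).
The 10th slot belongs to track A; its 7th term is 78.
Position 11 falls in track A as its term 8, giving 91.

78, 91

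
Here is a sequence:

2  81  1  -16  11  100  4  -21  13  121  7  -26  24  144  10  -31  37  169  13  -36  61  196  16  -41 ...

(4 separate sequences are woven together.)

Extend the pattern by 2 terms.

98, 225

Split by position mod 4 into 4 tracks.
Track A is 2, 11, 13, 24, 37, 61, which is Fibonacci-style (each term is the sum of the two before it).
Track B is 81, 100, 121, 144, 169, 196, which is consecutive squares n² from n = 9.
Track C is 1, 4, 7, 10, 13, 16, which is arithmetic with common difference +3.
Track D is -16, -21, -26, -31, -36, -41, which is arithmetic with common difference −5.
Term 25 comes from track A (its 7th entry): 98.
Term 26 comes from track B (its 7th entry): 225.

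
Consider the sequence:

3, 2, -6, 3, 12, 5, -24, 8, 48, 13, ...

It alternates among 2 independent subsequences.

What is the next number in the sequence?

Split by position mod 2 into 2 tracks.
Subsequence A is 3, -6, 12, -24, 48, which is geometric with ratio -2.
Subsequence B is 2, 3, 5, 8, 13, which is Fibonacci-style (each term is the sum of the two before it).
Position 11 → subsequence A, term 6 = -96.

-96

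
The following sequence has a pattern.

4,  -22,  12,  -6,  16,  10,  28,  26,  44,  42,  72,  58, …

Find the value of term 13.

Odd-indexed and even-indexed terms follow separate rules.
Track A: 4, 12, 16, 28, 44, 72 (a Fibonacci-like recurrence a_n = a_{n-1} + a_{n-2}).
Track B: -22, -6, 10, 26, 42, 58 (linear: a_n = -38 + 16·n).
Term 13 comes from track A (its 7th entry): 116.

116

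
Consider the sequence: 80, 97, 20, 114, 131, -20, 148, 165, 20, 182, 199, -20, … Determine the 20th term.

Reading positions in blocks of 3 reveals the pattern AAB — 2 tracks woven together.
Track A is 80, 97, 114, 131, 148, 165, 182, 199, which is adding 17 each time.
Track B is 20, -20, 20, -20, which is alternating ±20.
Position 20 falls in track A as its term 14, giving 301.

301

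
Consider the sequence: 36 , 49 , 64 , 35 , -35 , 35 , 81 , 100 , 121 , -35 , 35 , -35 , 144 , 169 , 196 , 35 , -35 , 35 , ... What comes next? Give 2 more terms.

225, 256

Reading positions in blocks of 6 reveals the pattern AAABBB — 2 tracks woven together.
Track A: 36, 49, 64, 81, 100, 121, 144, 169, 196 — perfect squares starting at 6².
Track B: 35, -35, 35, -35, 35, -35, 35, -35, 35 — the oscillation 35·(−1)^(n+1).
Position 19 falls in track A as its term 10, giving 225.
The 20th slot belongs to track A; its 11th term is 256.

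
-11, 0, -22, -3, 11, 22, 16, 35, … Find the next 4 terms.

33, 44, 54, 73

The slot pattern repeats as AABB (period 4), so there are 2 interleaved tracks.
Track A: -11, 0, 11, 22. Arithmetic with common difference +11.
Track B: -22, -3, 16, 35. Linear: a_n = -41 + 19·n.
Term 9 comes from track A (its 5th entry): 33.
Position 10 → track A, term 6 = 44.
The 11th slot belongs to track B; its 5th term is 54.
Position 12 falls in track B as its term 6, giving 73.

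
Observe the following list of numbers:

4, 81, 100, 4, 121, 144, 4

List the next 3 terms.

169, 196, 4

Reading positions in blocks of 3 reveals the pattern ABB — 2 tracks woven together.
Track A: 4, 4, 4. Always 4.
Track B: 81, 100, 121, 144. Consecutive squares n² from n = 9.
The 8th slot belongs to track B; its 5th term is 169.
Position 9 falls in track B as its term 6, giving 196.
Position 10 falls in track A as its term 4, giving 4.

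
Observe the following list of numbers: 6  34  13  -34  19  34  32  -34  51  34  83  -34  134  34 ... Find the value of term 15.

Split by position mod 2 into 2 tracks.
Subsequence A = 6, 13, 19, 32, 51, 83, 134: a Fibonacci-like recurrence a_n = a_{n-1} + a_{n-2}.
Subsequence B = 34, -34, 34, -34, 34, -34, 34: oscillating between 34 and -34.
Term 15 comes from subsequence A (its 8th entry): 217.

217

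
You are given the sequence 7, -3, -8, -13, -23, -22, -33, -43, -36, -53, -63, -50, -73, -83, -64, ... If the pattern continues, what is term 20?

Positions follow the repeating pattern AAB; grouping by letter gives 2 tracks.
Subsequence A: 7, -3, -13, -23, -33, -43, -53, -63, -73, -83 — linear: a_n = 17 − 10·n.
Subsequence B: -8, -22, -36, -50, -64 — arithmetic with common difference −14.
The 20th slot belongs to subsequence A; its 14th term is -123.

-123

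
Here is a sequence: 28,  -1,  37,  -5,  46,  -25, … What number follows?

Split by position mod 2 into 2 tracks.
Track A: 28, 37, 46. Arithmetic with common difference +9.
Track B: -1, -5, -25. Geometric with ratio 5.
Position 7 falls in track A as its term 4, giving 55.

55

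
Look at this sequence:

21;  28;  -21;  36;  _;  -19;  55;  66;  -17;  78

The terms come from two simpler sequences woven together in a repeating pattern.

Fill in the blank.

45

Reading positions in blocks of 3 reveals the pattern AAB — 2 tracks woven together.
Track A = 21, 28, 36, ?, 55, 66, 78: the triangular numbers T_6, T_7, ….
Track B = -21, -19, -17: adding 2 each time.
So the missing entry in track A is 45.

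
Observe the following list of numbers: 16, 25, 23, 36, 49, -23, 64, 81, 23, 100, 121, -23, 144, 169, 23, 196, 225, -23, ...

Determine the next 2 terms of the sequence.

The slot pattern repeats as AAB (period 3), so there are 2 interleaved tracks.
Track A: 16, 25, 36, 49, 64, 81, 100, 121, 144, 169, 196, 225 (the squares 4², 5², 6², …).
Track B: 23, -23, 23, -23, 23, -23 (alternating ±23).
The 19th slot belongs to track A; its 13th term is 256.
Term 20 comes from track A (its 14th entry): 289.

256, 289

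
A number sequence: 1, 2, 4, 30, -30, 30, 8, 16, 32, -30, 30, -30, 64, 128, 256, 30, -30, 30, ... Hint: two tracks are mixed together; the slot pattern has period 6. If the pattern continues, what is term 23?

Reading positions in blocks of 6 reveals the pattern AAABBB — 2 tracks woven together.
Stream A = 1, 2, 4, 8, 16, 32, 64, 128, 256: powers 2^0, 2^1, 2^2, ….
Stream B = 30, -30, 30, -30, 30, -30, 30, -30, 30: alternating ±30.
The 23rd slot belongs to stream B; its 11th term is 30.

30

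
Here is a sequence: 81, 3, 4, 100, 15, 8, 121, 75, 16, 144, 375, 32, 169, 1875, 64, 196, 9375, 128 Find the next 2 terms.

225, 46875

Read the sequence 3 terms at a time; column i is its own pattern.
Stream A: 81, 100, 121, 144, 169, 196 (perfect squares starting at 9²).
Stream B: 3, 15, 75, 375, 1875, 9375 (geometric with ratio 5).
Stream C: 4, 8, 16, 32, 64, 128 (successive powers of 2).
Position 19 falls in stream A as its term 7, giving 225.
Term 20 comes from stream B (its 7th entry): 46875.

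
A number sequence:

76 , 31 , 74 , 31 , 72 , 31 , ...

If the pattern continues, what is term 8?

31

Odd-indexed and even-indexed terms follow separate rules.
Track A = 76, 74, 72: subtracting 2 each time.
Track B = 31, 31, 31: constant 31.
The 8th slot belongs to track B; its 4th term is 31.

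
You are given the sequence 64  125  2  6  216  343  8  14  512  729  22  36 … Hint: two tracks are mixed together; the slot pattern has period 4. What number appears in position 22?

3375

Positions follow the repeating pattern AABB; grouping by letter gives 2 tracks.
Track A: 64, 125, 216, 343, 512, 729 (the cubes 4³, 5³, 6³, …).
Track B: 2, 6, 8, 14, 22, 36 (a Fibonacci-like recurrence a_n = a_{n-1} + a_{n-2}).
Position 22 → track A, term 12 = 3375.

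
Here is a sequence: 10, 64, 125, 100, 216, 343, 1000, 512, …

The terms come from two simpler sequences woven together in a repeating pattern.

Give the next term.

729

Positions follow the repeating pattern ABB; grouping by letter gives 2 tracks.
Stream A = 10, 100, 1000: a geometric progression (common ratio 10).
Stream B = 64, 125, 216, 343, 512: the cubes 4³, 5³, 6³, ….
Term 9 comes from stream B (its 6th entry): 729.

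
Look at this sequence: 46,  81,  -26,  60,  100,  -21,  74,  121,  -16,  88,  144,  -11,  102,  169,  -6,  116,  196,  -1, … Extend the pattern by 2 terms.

Split by position mod 3: positions 1, 4, 7, … form one track, and each other residue class forms its own.
Stream A: 46, 60, 74, 88, 102, 116 (adding 14 each time).
Stream B: 81, 100, 121, 144, 169, 196 (perfect squares starting at 9²).
Stream C: -26, -21, -16, -11, -6, -1 (arithmetic with common difference +5).
Position 19 falls in stream A as its term 7, giving 130.
Term 20 comes from stream B (its 7th entry): 225.

130, 225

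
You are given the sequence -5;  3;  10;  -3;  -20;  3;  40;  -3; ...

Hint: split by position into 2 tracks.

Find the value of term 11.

The terms cycle through 2 interleaved subsequences.
Track A: -5, 10, -20, 40 (multiplying by -2 each time).
Track B: 3, -3, 3, -3 (the oscillation 3·(−1)^(n+1)).
Position 11 → track A, term 6 = 160.

160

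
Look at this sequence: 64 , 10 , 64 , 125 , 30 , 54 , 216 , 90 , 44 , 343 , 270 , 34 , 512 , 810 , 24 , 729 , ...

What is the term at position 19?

The terms cycle through 3 interleaved subsequences.
Subsequence A: 64, 125, 216, 343, 512, 729 (perfect cubes starting at 4³).
Subsequence B: 10, 30, 90, 270, 810 (a geometric progression (common ratio 3)).
Subsequence C: 64, 54, 44, 34, 24 (subtracting 10 each time).
Position 19 falls in subsequence A as its term 7, giving 1000.

1000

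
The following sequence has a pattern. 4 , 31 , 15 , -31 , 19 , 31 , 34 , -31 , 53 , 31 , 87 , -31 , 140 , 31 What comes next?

227

Taking every 2nd term gives 2 separate tracks.
Track A: 4, 15, 19, 34, 53, 87, 140. Fibonacci-style (each term is the sum of the two before it).
Track B: 31, -31, 31, -31, 31, -31, 31. The oscillation 31·(−1)^(n+1).
Term 15 comes from track A (its 8th entry): 227.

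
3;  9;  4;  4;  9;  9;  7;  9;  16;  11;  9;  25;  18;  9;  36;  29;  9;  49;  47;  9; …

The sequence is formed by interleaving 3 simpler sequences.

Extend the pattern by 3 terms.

Split by position mod 3: positions 1, 4, 7, … form one track, and each other residue class forms its own.
Subsequence A: 3, 4, 7, 11, 18, 29, 47 — Fibonacci-style (each term is the sum of the two before it).
Subsequence B: 9, 9, 9, 9, 9, 9, 9 — always 9.
Subsequence C: 4, 9, 16, 25, 36, 49 — perfect squares starting at 2².
Position 21 falls in subsequence C as its term 7, giving 64.
Position 22 → subsequence A, term 8 = 76.
Term 23 comes from subsequence B (its 8th entry): 9.

64, 76, 9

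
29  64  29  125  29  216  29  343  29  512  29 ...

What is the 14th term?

1000

The terms cycle through 2 interleaved subsequences.
Subsequence A is 29, 29, 29, 29, 29, 29, which is always 29.
Subsequence B is 64, 125, 216, 343, 512, which is the cubes 4³, 5³, 6³, ….
Position 14 → subsequence B, term 7 = 1000.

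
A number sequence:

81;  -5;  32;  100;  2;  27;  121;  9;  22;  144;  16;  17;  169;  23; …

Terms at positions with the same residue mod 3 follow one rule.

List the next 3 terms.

The terms cycle through 3 interleaved subsequences.
Track A: 81, 100, 121, 144, 169 (the squares 9², 10², 11², …).
Track B: -5, 2, 9, 16, 23 (arithmetic with common difference +7).
Track C: 32, 27, 22, 17 (arithmetic, step −5).
The 15th slot belongs to track C; its 5th term is 12.
The 16th slot belongs to track A; its 6th term is 196.
Position 17 falls in track B as its term 6, giving 30.

12, 196, 30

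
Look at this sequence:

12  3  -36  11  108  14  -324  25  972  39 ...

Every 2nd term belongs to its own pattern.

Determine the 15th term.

-26244

Positions 1, 3, 5, … form one subsequence and positions 2, 4, 6, … form another.
Subsequence A = 12, -36, 108, -324, 972: multiplying by -3 each time.
Subsequence B = 3, 11, 14, 25, 39: Fibonacci-style (each term is the sum of the two before it).
The 15th slot belongs to subsequence A; its 8th term is -26244.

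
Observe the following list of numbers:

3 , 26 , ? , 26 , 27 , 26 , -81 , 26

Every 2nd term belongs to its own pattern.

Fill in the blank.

Odd-indexed and even-indexed terms follow separate rules.
Stream A: 3, ?, 27, -81. Geometric with ratio -3.
Stream B: 26, 26, 26, 26. Constant 26.
Stream A's pattern makes the blank -9.

-9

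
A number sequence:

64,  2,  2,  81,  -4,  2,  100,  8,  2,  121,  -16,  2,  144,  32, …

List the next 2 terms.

Split by position mod 3 into 3 tracks.
Track A: 64, 81, 100, 121, 144 — perfect squares starting at 8².
Track B: 2, -4, 8, -16, 32 — geometric with ratio -2.
Track C: 2, 2, 2, 2 — the constant sequence 2.
Term 15 comes from track C (its 5th entry): 2.
Position 16 → track A, term 6 = 169.

2, 169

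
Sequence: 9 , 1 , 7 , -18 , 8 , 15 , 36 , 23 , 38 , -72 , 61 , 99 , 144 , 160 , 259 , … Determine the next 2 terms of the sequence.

-288, 419

The slot pattern repeats as ABB (period 3), so there are 2 interleaved tracks.
Stream A is 9, -18, 36, -72, 144, which is a geometric progression (common ratio -2).
Stream B is 1, 7, 8, 15, 23, 38, 61, 99, 160, 259, which is Fibonacci-style (each term is the sum of the two before it).
The 16th slot belongs to stream A; its 6th term is -288.
The 17th slot belongs to stream B; its 11th term is 419.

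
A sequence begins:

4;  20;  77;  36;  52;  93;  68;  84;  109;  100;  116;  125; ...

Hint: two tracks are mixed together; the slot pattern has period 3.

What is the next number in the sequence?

Reading positions in blocks of 3 reveals the pattern AAB — 2 tracks woven together.
Track A is 4, 20, 36, 52, 68, 84, 100, 116, which is arithmetic with common difference +16.
Track B is 77, 93, 109, 125, which is adding 16 each time.
Position 13 → track A, term 9 = 132.

132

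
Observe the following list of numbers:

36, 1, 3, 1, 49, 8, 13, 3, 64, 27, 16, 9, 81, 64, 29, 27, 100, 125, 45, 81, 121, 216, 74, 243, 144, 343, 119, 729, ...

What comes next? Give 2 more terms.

Taking every 4th term gives 4 separate tracks.
Subsequence A is 36, 49, 64, 81, 100, 121, 144, which is consecutive squares n² from n = 6.
Subsequence B is 1, 8, 27, 64, 125, 216, 343, which is perfect cubes starting at 1³.
Subsequence C is 3, 13, 16, 29, 45, 74, 119, which is a Fibonacci-like recurrence a_n = a_{n-1} + a_{n-2}.
Subsequence D is 1, 3, 9, 27, 81, 243, 729, which is a geometric progression (common ratio 3).
Position 29 falls in subsequence A as its term 8, giving 169.
Position 30 falls in subsequence B as its term 8, giving 512.

169, 512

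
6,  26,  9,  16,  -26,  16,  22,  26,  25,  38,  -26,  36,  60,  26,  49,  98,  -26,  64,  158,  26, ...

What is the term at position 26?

Read the sequence 3 terms at a time; column i is its own pattern.
Track A = 6, 16, 22, 38, 60, 98, 158: a Fibonacci-like recurrence a_n = a_{n-1} + a_{n-2}.
Track B = 26, -26, 26, -26, 26, -26, 26: oscillating between 26 and -26.
Track C = 9, 16, 25, 36, 49, 64: consecutive squares n² from n = 3.
Position 26 falls in track B as its term 9, giving 26.

26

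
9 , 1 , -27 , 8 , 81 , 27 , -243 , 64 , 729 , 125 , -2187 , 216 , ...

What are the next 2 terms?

6561, 343

Odd-indexed and even-indexed terms follow separate rules.
Track A: 9, -27, 81, -243, 729, -2187. A geometric progression (common ratio -3).
Track B: 1, 8, 27, 64, 125, 216. The cubes 1³, 2³, 3³, ….
Position 13 falls in track A as its term 7, giving 6561.
Position 14 falls in track B as its term 7, giving 343.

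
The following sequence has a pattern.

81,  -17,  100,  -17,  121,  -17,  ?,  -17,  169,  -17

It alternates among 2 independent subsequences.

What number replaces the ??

Taking every 2nd term gives 2 separate tracks.
Subsequence A is 81, 100, 121, ?, 169, which is perfect squares starting at 9².
Subsequence B is -17, -17, -17, -17, -17, which is the constant sequence -17.
Filling subsequence A at index 4 by its rule yields 144.

144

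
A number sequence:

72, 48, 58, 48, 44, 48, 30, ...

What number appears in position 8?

Split by position mod 2 into 2 tracks.
Track A is 72, 58, 44, 30, which is arithmetic, step −14.
Track B is 48, 48, 48, which is always 48.
Position 8 falls in track B as its term 4, giving 48.

48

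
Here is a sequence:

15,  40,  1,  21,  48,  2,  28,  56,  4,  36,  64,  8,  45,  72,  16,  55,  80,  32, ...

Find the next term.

66

Split by position mod 3 into 3 tracks.
Subsequence A = 15, 21, 28, 36, 45, 55: triangular numbers starting at T_5.
Subsequence B = 40, 48, 56, 64, 72, 80: adding 8 each time.
Subsequence C = 1, 2, 4, 8, 16, 32: powers 2^0, 2^1, 2^2, ….
Position 19 falls in subsequence A as its term 7, giving 66.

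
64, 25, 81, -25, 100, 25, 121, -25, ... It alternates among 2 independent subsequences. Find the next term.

144

Odd-indexed and even-indexed terms follow separate rules.
Subsequence A is 64, 81, 100, 121, which is the squares 8², 9², 10², ….
Subsequence B is 25, -25, 25, -25, which is alternating ±25.
Position 9 falls in subsequence A as its term 5, giving 144.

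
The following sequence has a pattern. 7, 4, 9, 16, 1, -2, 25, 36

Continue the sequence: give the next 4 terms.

-5, -8, 49, 64

Reading positions in blocks of 4 reveals the pattern AABB — 2 tracks woven together.
Track A: 7, 4, 1, -2. Linear: a_n = 10 − 3·n.
Track B: 9, 16, 25, 36. The squares 3², 4², 5², ….
The 9th slot belongs to track A; its 5th term is -5.
Term 10 comes from track A (its 6th entry): -8.
Position 11 falls in track B as its term 5, giving 49.
Term 12 comes from track B (its 6th entry): 64.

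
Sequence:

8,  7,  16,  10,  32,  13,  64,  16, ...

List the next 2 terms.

128, 19

Positions 1, 3, 5, … form one subsequence and positions 2, 4, 6, … form another.
Track A is 8, 16, 32, 64, which is powers 2^3, 2^4, 2^5, ….
Track B is 7, 10, 13, 16, which is arithmetic, step +3.
Position 9 falls in track A as its term 5, giving 128.
The 10th slot belongs to track B; its 5th term is 19.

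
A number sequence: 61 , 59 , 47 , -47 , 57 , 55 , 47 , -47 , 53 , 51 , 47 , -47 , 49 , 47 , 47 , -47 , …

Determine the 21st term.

41

Positions follow the repeating pattern AABB; grouping by letter gives 2 tracks.
Subsequence A: 61, 59, 57, 55, 53, 51, 49, 47 — arithmetic with common difference −2.
Subsequence B: 47, -47, 47, -47, 47, -47, 47, -47 — alternating ±47.
Position 21 falls in subsequence A as its term 11, giving 41.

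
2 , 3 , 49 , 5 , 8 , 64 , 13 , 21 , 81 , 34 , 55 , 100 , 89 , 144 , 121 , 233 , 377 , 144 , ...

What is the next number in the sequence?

The slot pattern repeats as AAB (period 3), so there are 2 interleaved tracks.
Subsequence A: 2, 3, 5, 8, 13, 21, 34, 55, 89, 144, 233, 377. A Fibonacci-like recurrence a_n = a_{n-1} + a_{n-2}.
Subsequence B: 49, 64, 81, 100, 121, 144. Consecutive squares n² from n = 7.
Term 19 comes from subsequence A (its 13th entry): 610.

610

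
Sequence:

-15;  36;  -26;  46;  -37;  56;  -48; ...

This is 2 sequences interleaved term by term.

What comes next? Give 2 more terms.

66, -59

Positions 1, 3, 5, … form one subsequence and positions 2, 4, 6, … form another.
Track A: -15, -26, -37, -48 (subtracting 11 each time).
Track B: 36, 46, 56 (adding 10 each time).
Position 8 → track B, term 4 = 66.
Position 9 → track A, term 5 = -59.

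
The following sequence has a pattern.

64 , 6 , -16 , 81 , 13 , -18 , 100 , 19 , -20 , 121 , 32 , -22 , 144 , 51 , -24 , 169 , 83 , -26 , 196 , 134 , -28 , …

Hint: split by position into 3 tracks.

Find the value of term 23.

Split by position mod 3 into 3 tracks.
Track A: 64, 81, 100, 121, 144, 169, 196 — the squares 8², 9², 10², ….
Track B: 6, 13, 19, 32, 51, 83, 134 — each term equals the sum of the previous two.
Track C: -16, -18, -20, -22, -24, -26, -28 — subtracting 2 each time.
Position 23 → track B, term 8 = 217.

217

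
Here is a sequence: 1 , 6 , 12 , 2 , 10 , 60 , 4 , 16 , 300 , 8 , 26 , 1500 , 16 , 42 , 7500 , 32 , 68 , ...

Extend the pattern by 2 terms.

37500, 64

The terms cycle through 3 interleaved subsequences.
Track A is 1, 2, 4, 8, 16, 32, which is powers of 2.
Track B is 6, 10, 16, 26, 42, 68, which is Fibonacci-style (each term is the sum of the two before it).
Track C is 12, 60, 300, 1500, 7500, which is geometric with ratio 5.
Position 18 → track C, term 6 = 37500.
Position 19 falls in track A as its term 7, giving 64.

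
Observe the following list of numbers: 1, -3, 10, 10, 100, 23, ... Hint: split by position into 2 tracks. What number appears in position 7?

1000

Split by position mod 2 into 2 tracks.
Track A: 1, 10, 100 — a geometric progression (common ratio 10).
Track B: -3, 10, 23 — arithmetic with common difference +13.
Position 7 falls in track A as its term 4, giving 1000.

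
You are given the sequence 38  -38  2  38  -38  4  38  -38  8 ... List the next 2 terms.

38, -38

The slot pattern repeats as AAB (period 3), so there are 2 interleaved tracks.
Subsequence A: 38, -38, 38, -38, 38, -38. The oscillation 38·(−1)^(n+1).
Subsequence B: 2, 4, 8. Powers of 2.
Position 10 → subsequence A, term 7 = 38.
Position 11 → subsequence A, term 8 = -38.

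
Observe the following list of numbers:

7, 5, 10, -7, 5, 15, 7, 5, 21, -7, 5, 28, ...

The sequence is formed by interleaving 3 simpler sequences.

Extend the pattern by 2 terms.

7, 5

Taking every 3rd term gives 3 separate tracks.
Stream A: 7, -7, 7, -7. Alternating ±7.
Stream B: 5, 5, 5, 5. Constant 5.
Stream C: 10, 15, 21, 28. The triangular numbers T_4, T_5, ….
Term 13 comes from stream A (its 5th entry): 7.
Term 14 comes from stream B (its 5th entry): 5.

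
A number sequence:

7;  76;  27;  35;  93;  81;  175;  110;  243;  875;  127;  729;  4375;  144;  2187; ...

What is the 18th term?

Read the sequence 3 terms at a time; column i is its own pattern.
Track A = 7, 35, 175, 875, 4375: a geometric progression (common ratio 5).
Track B = 76, 93, 110, 127, 144: arithmetic with common difference +17.
Track C = 27, 81, 243, 729, 2187: powers 3^3, 3^4, 3^5, ….
The 18th slot belongs to track C; its 6th term is 6561.

6561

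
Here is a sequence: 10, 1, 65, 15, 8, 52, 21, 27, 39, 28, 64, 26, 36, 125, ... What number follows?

13

Split by position mod 3: positions 1, 4, 7, … form one track, and each other residue class forms its own.
Track A: 10, 15, 21, 28, 36 — the triangular numbers T_4, T_5, ….
Track B: 1, 8, 27, 64, 125 — perfect cubes starting at 1³.
Track C: 65, 52, 39, 26 — arithmetic with common difference −13.
Term 15 comes from track C (its 5th entry): 13.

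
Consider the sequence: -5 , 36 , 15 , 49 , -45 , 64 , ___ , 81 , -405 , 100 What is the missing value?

135

The terms cycle through 2 interleaved subsequences.
Stream A = -5, 15, -45, ?, -405: geometric with ratio -3.
Stream B = 36, 49, 64, 81, 100: perfect squares starting at 6².
The gap is stream A's term 4; the rule gives 135.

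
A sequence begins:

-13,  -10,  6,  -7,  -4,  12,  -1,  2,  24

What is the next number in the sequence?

Positions follow the repeating pattern AAB; grouping by letter gives 2 tracks.
Stream A: -13, -10, -7, -4, -1, 2. Arithmetic with common difference +3.
Stream B: 6, 12, 24. Multiplying by 2 each time.
The 10th slot belongs to stream A; its 7th term is 5.

5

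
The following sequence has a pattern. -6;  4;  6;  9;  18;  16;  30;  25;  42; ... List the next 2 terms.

36, 54

Odd-indexed and even-indexed terms follow separate rules.
Track A: -6, 6, 18, 30, 42 (linear: a_n = -18 + 12·n).
Track B: 4, 9, 16, 25 (perfect squares starting at 2²).
The 10th slot belongs to track B; its 5th term is 36.
Position 11 falls in track A as its term 6, giving 54.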